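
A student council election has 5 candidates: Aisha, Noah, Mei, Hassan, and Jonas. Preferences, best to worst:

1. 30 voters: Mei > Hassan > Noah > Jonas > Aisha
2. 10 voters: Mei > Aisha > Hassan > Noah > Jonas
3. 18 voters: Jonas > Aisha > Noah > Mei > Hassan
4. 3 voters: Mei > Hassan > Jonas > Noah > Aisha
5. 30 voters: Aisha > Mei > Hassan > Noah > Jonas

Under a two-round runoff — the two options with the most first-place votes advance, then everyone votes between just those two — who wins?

Aisha

Round 1 first-place votes: Aisha 30, Noah 0, Mei 43, Hassan 0, Jonas 18.
Mei and Aisha advance.
Runoff: Mei is preferred to Aisha by 43 voters; Aisha by 48.
Aisha wins the runoff.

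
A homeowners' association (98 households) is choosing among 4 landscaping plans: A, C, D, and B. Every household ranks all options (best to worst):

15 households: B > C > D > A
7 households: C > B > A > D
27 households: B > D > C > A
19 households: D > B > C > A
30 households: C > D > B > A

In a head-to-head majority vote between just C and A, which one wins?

C

Voters preferring C to A: 98; preferring A to C: 0.
C wins the head-to-head.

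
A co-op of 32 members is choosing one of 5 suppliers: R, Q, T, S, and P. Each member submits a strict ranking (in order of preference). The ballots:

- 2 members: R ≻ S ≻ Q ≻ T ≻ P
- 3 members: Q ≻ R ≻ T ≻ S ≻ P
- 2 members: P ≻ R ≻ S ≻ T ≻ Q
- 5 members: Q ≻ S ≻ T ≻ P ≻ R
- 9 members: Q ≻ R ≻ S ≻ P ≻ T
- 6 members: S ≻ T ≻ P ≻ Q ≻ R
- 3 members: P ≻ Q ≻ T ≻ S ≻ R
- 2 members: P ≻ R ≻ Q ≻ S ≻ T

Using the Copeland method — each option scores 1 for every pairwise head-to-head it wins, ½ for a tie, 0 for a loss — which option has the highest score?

R: beats T and S; loses to Q and P → score 2.
Q: beats R, T, S, and P → score 4.
T: ties P; loses to R, Q, and S → score 0.5.
S: beats T and P; loses to R and Q → score 2.
P: beats R; ties T; loses to Q and S → score 1.5.
Q has the best pairwise record.

Q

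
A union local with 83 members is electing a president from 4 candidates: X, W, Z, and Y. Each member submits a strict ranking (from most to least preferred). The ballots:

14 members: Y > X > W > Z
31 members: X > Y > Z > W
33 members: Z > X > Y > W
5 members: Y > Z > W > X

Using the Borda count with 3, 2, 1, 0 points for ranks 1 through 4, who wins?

X: 14·2 + 31·3 + 33·2 + 5·0 = 187
W: 14·1 + 31·0 + 33·0 + 5·1 = 19
Z: 14·0 + 31·1 + 33·3 + 5·2 = 140
Y: 14·3 + 31·2 + 33·1 + 5·3 = 152
X has the highest Borda score (187).

X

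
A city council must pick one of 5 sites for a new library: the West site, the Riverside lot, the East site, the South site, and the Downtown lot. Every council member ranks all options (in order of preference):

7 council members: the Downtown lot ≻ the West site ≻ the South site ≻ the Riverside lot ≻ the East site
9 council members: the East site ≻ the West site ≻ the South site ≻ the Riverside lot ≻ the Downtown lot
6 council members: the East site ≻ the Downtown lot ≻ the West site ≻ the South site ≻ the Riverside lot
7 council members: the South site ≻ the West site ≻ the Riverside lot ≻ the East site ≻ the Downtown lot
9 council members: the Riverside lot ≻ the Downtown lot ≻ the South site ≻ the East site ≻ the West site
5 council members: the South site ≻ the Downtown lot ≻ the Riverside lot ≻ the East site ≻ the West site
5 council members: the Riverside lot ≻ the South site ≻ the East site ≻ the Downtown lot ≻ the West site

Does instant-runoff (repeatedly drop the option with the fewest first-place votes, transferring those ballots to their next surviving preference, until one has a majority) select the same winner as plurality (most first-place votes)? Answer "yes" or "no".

no

Instant-runoff — R1 the West site 0, the Riverside lot 14, the East site 15, the South site 12, the Downtown lot 7 (the West site out); R2 the Riverside lot 14, the East site 15, the South site 12, the Downtown lot 7 (the Downtown lot out); R3 the Riverside lot 14, the East site 15, the South site 19 (the Riverside lot out); R4 the East site 15, the South site 33 (the South site winner). Winner: the South site.
Plurality — first-place votes: the West site 0, the Riverside lot 14, the East site 15, the South site 12, the Downtown lot 7. Winner: the East site.
The two methods disagree.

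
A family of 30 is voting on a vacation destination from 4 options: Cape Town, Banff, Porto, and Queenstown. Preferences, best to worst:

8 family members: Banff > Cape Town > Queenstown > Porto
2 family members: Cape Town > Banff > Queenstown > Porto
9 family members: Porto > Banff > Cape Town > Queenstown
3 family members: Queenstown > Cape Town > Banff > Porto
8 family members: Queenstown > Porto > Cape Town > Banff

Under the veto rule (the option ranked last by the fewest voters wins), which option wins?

Cape Town

Last-place votes: Cape Town 0, Banff 8, Porto 13, Queenstown 9.
Cape Town is ranked last by the fewest voters, so Cape Town wins.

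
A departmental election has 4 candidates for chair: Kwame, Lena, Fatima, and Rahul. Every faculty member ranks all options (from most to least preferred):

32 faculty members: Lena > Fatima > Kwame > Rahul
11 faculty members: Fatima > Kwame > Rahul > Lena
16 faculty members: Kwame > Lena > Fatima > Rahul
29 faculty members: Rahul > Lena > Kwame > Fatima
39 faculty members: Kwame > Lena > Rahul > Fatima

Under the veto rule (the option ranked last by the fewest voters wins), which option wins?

Last-place votes: Kwame 0, Lena 11, Fatima 68, Rahul 48.
Kwame is ranked last by the fewest voters, so Kwame wins.

Kwame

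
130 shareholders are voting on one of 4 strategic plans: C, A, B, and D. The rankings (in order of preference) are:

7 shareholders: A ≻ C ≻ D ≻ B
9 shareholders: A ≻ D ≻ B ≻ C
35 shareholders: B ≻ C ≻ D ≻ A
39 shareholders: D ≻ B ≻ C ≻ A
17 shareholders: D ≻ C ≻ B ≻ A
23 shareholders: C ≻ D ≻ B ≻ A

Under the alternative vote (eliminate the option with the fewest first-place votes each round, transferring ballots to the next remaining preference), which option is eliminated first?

Round 1: C 23, A 16, B 35, D 56. Eliminate A.

A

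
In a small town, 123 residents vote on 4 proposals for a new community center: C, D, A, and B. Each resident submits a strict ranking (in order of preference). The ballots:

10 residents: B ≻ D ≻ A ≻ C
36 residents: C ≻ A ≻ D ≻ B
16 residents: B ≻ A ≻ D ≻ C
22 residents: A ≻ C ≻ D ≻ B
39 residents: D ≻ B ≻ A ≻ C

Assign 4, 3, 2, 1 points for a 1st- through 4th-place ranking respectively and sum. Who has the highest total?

A

C: 10·1 + 36·4 + 16·1 + 22·3 + 39·1 = 275
D: 10·3 + 36·2 + 16·2 + 22·2 + 39·4 = 334
A: 10·2 + 36·3 + 16·3 + 22·4 + 39·2 = 342
B: 10·4 + 36·1 + 16·4 + 22·1 + 39·3 = 279
A has the highest Borda score (342).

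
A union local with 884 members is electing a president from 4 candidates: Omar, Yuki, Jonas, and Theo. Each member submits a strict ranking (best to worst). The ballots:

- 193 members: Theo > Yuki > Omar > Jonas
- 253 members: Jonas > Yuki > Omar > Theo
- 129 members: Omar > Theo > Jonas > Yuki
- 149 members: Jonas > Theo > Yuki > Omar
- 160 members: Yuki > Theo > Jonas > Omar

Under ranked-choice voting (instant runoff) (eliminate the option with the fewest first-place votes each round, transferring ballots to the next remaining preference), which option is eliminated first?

Omar

Round 1: Omar 129, Yuki 160, Jonas 402, Theo 193. Eliminate Omar.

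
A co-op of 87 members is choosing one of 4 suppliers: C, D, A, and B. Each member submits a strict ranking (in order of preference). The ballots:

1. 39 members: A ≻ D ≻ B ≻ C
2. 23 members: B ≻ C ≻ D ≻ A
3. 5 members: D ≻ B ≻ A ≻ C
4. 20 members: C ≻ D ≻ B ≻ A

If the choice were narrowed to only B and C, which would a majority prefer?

B

Voters preferring B to C: 67; preferring C to B: 20.
B wins the head-to-head.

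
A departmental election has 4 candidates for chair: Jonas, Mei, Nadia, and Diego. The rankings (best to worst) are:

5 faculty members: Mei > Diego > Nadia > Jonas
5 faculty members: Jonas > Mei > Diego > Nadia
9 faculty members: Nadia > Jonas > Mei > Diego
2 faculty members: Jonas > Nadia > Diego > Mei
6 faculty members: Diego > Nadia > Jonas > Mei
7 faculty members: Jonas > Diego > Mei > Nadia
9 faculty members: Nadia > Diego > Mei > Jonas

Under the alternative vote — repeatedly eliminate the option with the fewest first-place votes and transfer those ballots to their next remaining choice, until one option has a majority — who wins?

Nadia

Round 1: Jonas 14, Mei 5, Nadia 18, Diego 6. Eliminate Mei.
Round 2: Jonas 14, Nadia 18, Diego 11. Eliminate Diego.
Round 3: Jonas 14, Nadia 29. Nadia has a majority.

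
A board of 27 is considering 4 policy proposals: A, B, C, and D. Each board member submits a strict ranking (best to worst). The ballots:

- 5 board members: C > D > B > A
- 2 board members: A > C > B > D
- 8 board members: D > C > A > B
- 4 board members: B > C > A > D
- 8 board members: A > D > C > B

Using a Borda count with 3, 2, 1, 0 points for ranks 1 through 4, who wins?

A: 5·0 + 2·3 + 8·1 + 4·1 + 8·3 = 42
B: 5·1 + 2·1 + 8·0 + 4·3 + 8·0 = 19
C: 5·3 + 2·2 + 8·2 + 4·2 + 8·1 = 51
D: 5·2 + 2·0 + 8·3 + 4·0 + 8·2 = 50
C has the highest Borda score (51).

C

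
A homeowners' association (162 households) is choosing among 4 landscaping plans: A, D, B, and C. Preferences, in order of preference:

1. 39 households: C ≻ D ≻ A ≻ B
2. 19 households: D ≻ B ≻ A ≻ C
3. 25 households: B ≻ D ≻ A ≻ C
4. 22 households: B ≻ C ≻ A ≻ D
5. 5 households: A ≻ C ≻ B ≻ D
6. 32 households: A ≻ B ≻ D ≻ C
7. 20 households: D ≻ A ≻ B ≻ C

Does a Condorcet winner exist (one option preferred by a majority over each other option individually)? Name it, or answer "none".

none

Checking pairwise contests:
D beats A 103–59.
B beats D 84–78.
A beats B 96–66.
A beats C 101–61.
Every option loses at least one head-to-head, so there is no Condorcet winner.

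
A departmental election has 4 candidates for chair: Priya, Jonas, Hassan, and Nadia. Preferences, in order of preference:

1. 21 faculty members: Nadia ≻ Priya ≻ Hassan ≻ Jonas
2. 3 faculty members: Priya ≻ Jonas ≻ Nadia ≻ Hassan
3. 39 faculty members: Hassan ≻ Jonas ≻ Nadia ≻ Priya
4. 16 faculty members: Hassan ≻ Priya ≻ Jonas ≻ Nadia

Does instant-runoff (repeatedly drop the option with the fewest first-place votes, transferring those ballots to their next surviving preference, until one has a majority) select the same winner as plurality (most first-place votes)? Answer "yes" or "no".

Instant-runoff — R1 Priya 3, Jonas 0, Hassan 55, Nadia 21 (Hassan winner). Winner: Hassan.
Plurality — first-place votes: Priya 3, Jonas 0, Hassan 55, Nadia 21. Winner: Hassan.
The two methods agree.

yes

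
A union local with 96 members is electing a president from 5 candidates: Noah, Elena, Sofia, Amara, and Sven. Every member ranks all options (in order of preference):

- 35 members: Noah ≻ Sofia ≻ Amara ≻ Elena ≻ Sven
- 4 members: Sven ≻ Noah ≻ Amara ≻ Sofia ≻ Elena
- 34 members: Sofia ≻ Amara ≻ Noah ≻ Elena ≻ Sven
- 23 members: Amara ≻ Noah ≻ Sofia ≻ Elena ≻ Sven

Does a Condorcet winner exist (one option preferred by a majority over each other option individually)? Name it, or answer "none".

Checking pairwise contests:
Amara beats Noah 57–39.
Noah beats Elena 96–0.
Noah beats Sofia 62–34.
Sofia beats Amara 69–27.
Noah beats Sven 92–4.
Every option loses at least one head-to-head, so there is no Condorcet winner.

none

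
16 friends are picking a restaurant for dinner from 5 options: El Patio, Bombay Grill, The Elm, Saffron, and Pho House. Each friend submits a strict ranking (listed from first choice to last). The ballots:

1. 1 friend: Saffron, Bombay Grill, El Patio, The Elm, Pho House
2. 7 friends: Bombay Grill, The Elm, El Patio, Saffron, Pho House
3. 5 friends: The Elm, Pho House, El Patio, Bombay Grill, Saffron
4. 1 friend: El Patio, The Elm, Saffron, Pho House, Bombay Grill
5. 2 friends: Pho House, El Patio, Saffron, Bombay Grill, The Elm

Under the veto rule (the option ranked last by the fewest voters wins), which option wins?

El Patio

Last-place votes: El Patio 0, Bombay Grill 1, The Elm 2, Saffron 5, Pho House 8.
El Patio is ranked last by the fewest voters, so El Patio wins.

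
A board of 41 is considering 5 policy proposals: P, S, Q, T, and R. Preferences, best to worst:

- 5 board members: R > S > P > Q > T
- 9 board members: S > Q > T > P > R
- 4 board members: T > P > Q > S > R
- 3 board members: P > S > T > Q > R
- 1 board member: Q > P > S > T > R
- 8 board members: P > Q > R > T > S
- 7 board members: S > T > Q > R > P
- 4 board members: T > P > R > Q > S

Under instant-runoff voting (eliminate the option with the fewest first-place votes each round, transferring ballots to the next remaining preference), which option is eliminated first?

Q

Round 1: P 11, S 16, Q 1, T 8, R 5. Eliminate Q.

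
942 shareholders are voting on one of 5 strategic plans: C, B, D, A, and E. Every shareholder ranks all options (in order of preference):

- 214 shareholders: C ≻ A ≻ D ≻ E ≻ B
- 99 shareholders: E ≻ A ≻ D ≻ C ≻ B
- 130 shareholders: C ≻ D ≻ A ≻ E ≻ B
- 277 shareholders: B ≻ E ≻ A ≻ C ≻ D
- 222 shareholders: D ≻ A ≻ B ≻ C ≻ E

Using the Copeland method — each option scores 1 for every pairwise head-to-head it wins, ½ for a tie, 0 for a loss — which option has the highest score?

A

C: beats D and E; loses to B and A → score 2.
B: beats C and E; loses to D and A → score 2.
D: beats B and E; loses to C and A → score 2.
A: beats C, B, D, and E → score 4.
E: loses to C, B, D, and A → score 0.
A has the best pairwise record.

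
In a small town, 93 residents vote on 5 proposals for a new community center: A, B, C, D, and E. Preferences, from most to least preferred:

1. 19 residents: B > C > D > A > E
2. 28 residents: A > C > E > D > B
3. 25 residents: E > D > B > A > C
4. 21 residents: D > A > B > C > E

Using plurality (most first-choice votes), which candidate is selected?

A

First-place votes: A 28, B 19, C 0, D 21, E 25.
A has the most first-place votes.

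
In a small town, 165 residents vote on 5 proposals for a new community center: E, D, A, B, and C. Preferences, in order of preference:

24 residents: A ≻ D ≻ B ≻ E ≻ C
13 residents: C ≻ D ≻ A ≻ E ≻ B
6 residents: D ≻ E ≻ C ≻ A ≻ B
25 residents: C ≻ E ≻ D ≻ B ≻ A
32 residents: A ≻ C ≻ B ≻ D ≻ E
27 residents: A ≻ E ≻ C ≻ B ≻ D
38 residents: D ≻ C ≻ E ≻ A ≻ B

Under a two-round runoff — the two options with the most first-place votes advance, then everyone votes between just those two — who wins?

Round 1 first-place votes: E 0, D 44, A 83, B 0, C 38.
A and D advance.
Runoff: A is preferred to D by 83 voters; D by 82.
A wins the runoff.

A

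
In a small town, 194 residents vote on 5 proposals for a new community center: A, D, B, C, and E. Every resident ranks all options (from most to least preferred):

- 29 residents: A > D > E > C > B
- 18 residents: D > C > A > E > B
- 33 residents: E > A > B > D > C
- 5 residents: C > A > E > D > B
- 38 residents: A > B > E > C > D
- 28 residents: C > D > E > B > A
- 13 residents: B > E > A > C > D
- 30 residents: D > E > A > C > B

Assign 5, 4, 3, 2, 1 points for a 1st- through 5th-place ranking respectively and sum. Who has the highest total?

A

A: 29·5 + 18·3 + 33·4 + 5·4 + 38·5 + 28·1 + 13·3 + 30·3 = 698
D: 29·4 + 18·5 + 33·2 + 5·2 + 38·1 + 28·4 + 13·1 + 30·5 = 595
B: 29·1 + 18·1 + 33·3 + 5·1 + 38·4 + 28·2 + 13·5 + 30·1 = 454
C: 29·2 + 18·4 + 33·1 + 5·5 + 38·2 + 28·5 + 13·2 + 30·2 = 490
E: 29·3 + 18·2 + 33·5 + 5·3 + 38·3 + 28·3 + 13·4 + 30·4 = 673
A has the highest Borda score (698).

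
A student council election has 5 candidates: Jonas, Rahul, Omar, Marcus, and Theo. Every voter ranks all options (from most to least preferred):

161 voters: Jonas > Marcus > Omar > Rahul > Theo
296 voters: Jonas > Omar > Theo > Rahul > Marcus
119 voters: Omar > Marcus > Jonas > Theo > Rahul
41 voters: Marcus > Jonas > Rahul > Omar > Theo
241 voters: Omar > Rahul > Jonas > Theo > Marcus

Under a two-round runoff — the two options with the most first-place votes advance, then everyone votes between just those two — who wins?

Jonas

Round 1 first-place votes: Jonas 457, Rahul 0, Omar 360, Marcus 41, Theo 0.
Jonas and Omar advance.
Runoff: Jonas is preferred to Omar by 498 voters; Omar by 360.
Jonas wins the runoff.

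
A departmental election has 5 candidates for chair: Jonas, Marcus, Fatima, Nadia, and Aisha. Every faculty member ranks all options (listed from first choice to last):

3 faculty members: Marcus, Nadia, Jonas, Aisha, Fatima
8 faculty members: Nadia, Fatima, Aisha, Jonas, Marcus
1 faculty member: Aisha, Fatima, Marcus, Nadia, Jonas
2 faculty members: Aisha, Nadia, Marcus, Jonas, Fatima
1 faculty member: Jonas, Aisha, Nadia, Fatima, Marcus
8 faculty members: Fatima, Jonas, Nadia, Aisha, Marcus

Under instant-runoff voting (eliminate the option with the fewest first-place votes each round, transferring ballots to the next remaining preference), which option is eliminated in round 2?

Round 1: Jonas 1, Marcus 3, Fatima 8, Nadia 8, Aisha 3. Eliminate Jonas.
Round 2: Marcus 3, Fatima 8, Nadia 8, Aisha 4. Eliminate Marcus.

Marcus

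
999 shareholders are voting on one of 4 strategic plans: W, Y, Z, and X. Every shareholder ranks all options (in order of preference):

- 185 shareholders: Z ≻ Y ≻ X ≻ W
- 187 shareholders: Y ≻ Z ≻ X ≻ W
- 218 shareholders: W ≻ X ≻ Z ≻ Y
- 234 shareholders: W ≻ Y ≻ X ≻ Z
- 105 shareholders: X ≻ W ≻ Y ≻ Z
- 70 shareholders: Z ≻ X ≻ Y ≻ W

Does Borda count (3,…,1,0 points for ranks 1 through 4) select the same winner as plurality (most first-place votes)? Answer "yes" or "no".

Borda — scores: W 1566, Y 1574, Z 1357, X 1497. Winner: Y.
Plurality — first-place votes: W 452, Y 187, Z 255, X 105. Winner: W.
The two methods disagree.

no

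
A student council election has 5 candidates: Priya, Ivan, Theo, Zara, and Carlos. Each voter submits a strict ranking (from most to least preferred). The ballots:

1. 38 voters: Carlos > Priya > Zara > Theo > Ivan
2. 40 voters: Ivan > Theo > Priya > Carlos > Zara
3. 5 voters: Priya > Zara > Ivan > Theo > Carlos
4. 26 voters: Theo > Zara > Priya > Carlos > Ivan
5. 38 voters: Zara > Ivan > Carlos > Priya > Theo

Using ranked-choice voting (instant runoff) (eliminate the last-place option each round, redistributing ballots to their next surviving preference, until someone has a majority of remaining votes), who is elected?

Zara

Round 1: Priya 5, Ivan 40, Theo 26, Zara 38, Carlos 38. Eliminate Priya.
Round 2: Ivan 40, Theo 26, Zara 43, Carlos 38. Eliminate Theo.
Round 3: Ivan 40, Zara 69, Carlos 38. Eliminate Carlos.
Round 4: Ivan 40, Zara 107. Zara has a majority.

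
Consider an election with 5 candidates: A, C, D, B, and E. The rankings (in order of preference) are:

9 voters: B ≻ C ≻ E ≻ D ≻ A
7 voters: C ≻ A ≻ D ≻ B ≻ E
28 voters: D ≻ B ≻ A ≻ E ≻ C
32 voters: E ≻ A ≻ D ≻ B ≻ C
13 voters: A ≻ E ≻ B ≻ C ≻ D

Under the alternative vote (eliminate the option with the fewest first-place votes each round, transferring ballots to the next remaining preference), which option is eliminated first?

Round 1: A 13, C 7, D 28, B 9, E 32. Eliminate C.

C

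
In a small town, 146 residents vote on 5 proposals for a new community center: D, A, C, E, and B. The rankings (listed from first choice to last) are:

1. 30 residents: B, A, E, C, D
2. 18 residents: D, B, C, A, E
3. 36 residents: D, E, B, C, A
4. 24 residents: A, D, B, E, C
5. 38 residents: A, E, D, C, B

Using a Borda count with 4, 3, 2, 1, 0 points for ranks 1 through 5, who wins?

D: 30·0 + 18·4 + 36·4 + 24·3 + 38·2 = 364
A: 30·3 + 18·1 + 36·0 + 24·4 + 38·4 = 356
C: 30·1 + 18·2 + 36·1 + 24·0 + 38·1 = 140
E: 30·2 + 18·0 + 36·3 + 24·1 + 38·3 = 306
B: 30·4 + 18·3 + 36·2 + 24·2 + 38·0 = 294
D has the highest Borda score (364).

D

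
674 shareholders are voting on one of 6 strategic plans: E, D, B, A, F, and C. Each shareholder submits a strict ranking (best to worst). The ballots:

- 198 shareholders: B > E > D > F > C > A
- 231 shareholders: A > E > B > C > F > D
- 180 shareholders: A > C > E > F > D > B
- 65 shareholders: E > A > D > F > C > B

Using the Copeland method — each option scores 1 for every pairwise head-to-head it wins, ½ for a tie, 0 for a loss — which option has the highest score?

A

E: beats D, B, F, and C; loses to A → score 4.
D: loses to E, B, A, F, and C → score 0.
B: beats D, F, and C; loses to E and A → score 3.
A: beats E, D, B, F, and C → score 5.
F: beats D; loses to E, B, A, and C → score 1.
C: beats D and F; loses to E, B, and A → score 2.
A has the best pairwise record.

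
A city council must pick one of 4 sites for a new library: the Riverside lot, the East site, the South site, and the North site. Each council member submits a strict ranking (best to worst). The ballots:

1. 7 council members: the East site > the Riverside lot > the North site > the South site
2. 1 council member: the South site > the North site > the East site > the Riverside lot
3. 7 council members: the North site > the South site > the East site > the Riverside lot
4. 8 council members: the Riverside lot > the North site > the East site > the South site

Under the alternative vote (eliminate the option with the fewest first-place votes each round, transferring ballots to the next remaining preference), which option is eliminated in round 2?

the East site

Round 1: the Riverside lot 8, the East site 7, the South site 1, the North site 7. Eliminate the South site.
Round 2: the Riverside lot 8, the East site 7, the North site 8. Eliminate the East site.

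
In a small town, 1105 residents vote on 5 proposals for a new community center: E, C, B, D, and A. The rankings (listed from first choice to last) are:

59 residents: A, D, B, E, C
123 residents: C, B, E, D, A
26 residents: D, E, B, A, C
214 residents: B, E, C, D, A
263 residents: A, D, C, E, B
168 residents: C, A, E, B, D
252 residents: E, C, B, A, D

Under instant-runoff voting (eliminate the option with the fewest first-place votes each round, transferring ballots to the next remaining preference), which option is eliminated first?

D

Round 1: E 252, C 291, B 214, D 26, A 322. Eliminate D.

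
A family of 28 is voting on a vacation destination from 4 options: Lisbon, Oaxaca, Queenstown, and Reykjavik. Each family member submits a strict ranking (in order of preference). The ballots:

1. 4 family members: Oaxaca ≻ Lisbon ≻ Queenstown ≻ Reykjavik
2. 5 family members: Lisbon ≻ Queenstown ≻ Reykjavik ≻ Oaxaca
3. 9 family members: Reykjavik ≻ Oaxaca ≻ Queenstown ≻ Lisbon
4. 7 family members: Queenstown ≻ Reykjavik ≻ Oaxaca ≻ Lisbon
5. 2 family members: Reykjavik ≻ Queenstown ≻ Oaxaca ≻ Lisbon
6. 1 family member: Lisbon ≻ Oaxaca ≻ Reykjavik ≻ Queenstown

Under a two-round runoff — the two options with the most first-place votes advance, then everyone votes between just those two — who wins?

Queenstown

Round 1 first-place votes: Lisbon 6, Oaxaca 4, Queenstown 7, Reykjavik 11.
Reykjavik and Queenstown advance.
Runoff: Reykjavik is preferred to Queenstown by 12 voters; Queenstown by 16.
Queenstown wins the runoff.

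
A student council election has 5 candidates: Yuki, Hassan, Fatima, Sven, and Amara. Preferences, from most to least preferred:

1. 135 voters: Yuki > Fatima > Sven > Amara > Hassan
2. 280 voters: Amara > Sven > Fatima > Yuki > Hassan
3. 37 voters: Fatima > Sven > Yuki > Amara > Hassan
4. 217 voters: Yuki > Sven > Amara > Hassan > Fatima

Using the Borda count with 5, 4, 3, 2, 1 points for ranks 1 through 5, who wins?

Yuki: 135·5 + 280·2 + 37·3 + 217·5 = 2431
Hassan: 135·1 + 280·1 + 37·1 + 217·2 = 886
Fatima: 135·4 + 280·3 + 37·5 + 217·1 = 1782
Sven: 135·3 + 280·4 + 37·4 + 217·4 = 2541
Amara: 135·2 + 280·5 + 37·2 + 217·3 = 2395
Sven has the highest Borda score (2541).

Sven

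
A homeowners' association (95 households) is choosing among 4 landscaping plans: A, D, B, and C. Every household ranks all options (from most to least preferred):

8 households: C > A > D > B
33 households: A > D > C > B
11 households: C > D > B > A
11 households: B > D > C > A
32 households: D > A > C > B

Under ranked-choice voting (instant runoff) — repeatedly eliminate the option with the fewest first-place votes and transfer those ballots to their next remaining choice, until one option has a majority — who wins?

Round 1: A 33, D 32, B 11, C 19. Eliminate B.
Round 2: A 33, D 43, C 19. Eliminate C.
Round 3: A 41, D 54. D has a majority.

D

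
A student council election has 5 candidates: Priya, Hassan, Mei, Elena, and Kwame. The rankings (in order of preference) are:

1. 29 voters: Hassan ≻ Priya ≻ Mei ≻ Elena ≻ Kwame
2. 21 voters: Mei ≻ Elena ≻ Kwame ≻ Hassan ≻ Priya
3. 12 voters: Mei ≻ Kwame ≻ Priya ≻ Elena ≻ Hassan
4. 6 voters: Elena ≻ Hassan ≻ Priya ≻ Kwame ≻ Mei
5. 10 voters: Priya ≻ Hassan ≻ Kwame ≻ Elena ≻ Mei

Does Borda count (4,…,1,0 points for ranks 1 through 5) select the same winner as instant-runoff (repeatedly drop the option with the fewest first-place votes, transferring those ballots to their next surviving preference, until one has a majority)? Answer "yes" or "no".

no

Borda — scores: Priya 163, Hassan 185, Mei 190, Elena 138, Kwame 104. Winner: Mei.
Instant-runoff — R1 Priya 10, Hassan 29, Mei 33, Elena 6, Kwame 0 (Kwame out); R2 Priya 10, Hassan 29, Mei 33, Elena 6 (Elena out); R3 Priya 10, Hassan 35, Mei 33 (Priya out); R4 Hassan 45, Mei 33 (Hassan winner). Winner: Hassan.
The two methods disagree.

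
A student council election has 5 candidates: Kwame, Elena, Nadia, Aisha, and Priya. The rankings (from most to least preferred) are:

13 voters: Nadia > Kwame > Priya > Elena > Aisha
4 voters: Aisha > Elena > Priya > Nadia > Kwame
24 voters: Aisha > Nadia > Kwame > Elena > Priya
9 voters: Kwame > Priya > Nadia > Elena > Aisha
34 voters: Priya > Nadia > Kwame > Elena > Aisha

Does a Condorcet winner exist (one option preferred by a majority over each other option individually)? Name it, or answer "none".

none

Checking pairwise contests:
Nadia beats Kwame 75–9.
Kwame beats Elena 80–4.
Priya beats Nadia 47–37.
Kwame beats Aisha 56–28.
Kwame beats Priya 46–38.
Every option loses at least one head-to-head, so there is no Condorcet winner.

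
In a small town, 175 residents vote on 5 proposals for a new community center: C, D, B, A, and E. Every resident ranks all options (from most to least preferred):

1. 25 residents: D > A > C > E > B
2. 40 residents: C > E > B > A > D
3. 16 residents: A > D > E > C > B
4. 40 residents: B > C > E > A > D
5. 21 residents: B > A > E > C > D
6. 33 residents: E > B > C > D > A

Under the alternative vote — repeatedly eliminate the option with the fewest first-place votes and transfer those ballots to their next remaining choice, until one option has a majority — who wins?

Round 1: C 40, D 25, B 61, A 16, E 33. Eliminate A.
Round 2: C 40, D 41, B 61, E 33. Eliminate E.
Round 3: C 40, D 41, B 94. B has a majority.

B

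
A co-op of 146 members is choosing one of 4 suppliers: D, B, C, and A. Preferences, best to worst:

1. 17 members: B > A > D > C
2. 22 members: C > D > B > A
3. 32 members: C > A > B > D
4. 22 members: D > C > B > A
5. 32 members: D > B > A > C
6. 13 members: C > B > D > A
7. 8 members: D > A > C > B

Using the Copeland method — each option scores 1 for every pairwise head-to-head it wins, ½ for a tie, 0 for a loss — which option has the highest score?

D

D: beats B, C, and A → score 3.
B: beats A; loses to D and C → score 1.
C: beats B and A; loses to D → score 2.
A: loses to D, B, and C → score 0.
D has the best pairwise record.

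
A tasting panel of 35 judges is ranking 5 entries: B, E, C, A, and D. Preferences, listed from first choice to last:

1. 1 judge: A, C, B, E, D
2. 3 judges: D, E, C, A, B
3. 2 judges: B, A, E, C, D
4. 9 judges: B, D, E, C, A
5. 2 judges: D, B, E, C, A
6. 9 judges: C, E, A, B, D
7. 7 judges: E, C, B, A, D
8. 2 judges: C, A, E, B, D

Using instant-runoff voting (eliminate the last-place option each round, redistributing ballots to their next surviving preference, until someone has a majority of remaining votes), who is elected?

Round 1: B 11, E 7, C 11, A 1, D 5. Eliminate A.
Round 2: B 11, E 7, C 12, D 5. Eliminate D.
Round 3: B 13, E 10, C 12. Eliminate E.
Round 4: B 13, C 22. C has a majority.

C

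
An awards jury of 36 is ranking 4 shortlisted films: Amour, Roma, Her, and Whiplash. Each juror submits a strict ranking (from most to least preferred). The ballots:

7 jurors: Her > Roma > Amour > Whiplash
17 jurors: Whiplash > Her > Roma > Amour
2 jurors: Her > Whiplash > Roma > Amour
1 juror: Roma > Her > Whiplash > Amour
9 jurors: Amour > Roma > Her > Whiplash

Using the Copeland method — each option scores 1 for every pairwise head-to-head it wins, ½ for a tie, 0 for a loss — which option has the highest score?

Her

Amour: loses to Roma, Her, and Whiplash → score 0.
Roma: beats Amour; loses to Her and Whiplash → score 1.
Her: beats Amour, Roma, and Whiplash → score 3.
Whiplash: beats Amour and Roma; loses to Her → score 2.
Her has the best pairwise record.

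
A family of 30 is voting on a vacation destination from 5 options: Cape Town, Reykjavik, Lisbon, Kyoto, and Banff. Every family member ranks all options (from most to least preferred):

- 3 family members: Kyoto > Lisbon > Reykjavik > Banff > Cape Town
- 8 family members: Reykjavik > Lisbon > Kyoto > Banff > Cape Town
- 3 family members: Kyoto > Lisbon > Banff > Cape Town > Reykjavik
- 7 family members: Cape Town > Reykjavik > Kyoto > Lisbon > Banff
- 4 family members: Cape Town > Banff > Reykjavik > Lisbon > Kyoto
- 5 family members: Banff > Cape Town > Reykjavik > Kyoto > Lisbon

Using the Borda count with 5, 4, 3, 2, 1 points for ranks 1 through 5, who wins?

Cape Town: 3·1 + 8·1 + 3·2 + 7·5 + 4·5 + 5·4 = 92
Reykjavik: 3·3 + 8·5 + 3·1 + 7·4 + 4·3 + 5·3 = 107
Lisbon: 3·4 + 8·4 + 3·4 + 7·2 + 4·2 + 5·1 = 83
Kyoto: 3·5 + 8·3 + 3·5 + 7·3 + 4·1 + 5·2 = 89
Banff: 3·2 + 8·2 + 3·3 + 7·1 + 4·4 + 5·5 = 79
Reykjavik has the highest Borda score (107).

Reykjavik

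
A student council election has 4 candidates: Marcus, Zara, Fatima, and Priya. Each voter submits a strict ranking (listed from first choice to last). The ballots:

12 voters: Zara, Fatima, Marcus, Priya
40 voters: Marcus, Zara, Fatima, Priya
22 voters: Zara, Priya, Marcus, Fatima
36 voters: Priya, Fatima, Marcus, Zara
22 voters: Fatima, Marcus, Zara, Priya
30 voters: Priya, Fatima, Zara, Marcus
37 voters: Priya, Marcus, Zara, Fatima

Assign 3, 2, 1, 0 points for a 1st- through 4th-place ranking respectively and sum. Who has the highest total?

Marcus: 12·1 + 40·3 + 22·1 + 36·1 + 22·2 + 30·0 + 37·2 = 308
Zara: 12·3 + 40·2 + 22·3 + 36·0 + 22·1 + 30·1 + 37·1 = 271
Fatima: 12·2 + 40·1 + 22·0 + 36·2 + 22·3 + 30·2 + 37·0 = 262
Priya: 12·0 + 40·0 + 22·2 + 36·3 + 22·0 + 30·3 + 37·3 = 353
Priya has the highest Borda score (353).

Priya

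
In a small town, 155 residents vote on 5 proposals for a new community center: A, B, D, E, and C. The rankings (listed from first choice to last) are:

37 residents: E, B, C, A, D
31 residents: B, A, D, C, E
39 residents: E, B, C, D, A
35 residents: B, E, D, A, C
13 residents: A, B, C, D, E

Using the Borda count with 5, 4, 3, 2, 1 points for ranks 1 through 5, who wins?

A: 37·2 + 31·4 + 39·1 + 35·2 + 13·5 = 372
B: 37·4 + 31·5 + 39·4 + 35·5 + 13·4 = 686
D: 37·1 + 31·3 + 39·2 + 35·3 + 13·2 = 339
E: 37·5 + 31·1 + 39·5 + 35·4 + 13·1 = 564
C: 37·3 + 31·2 + 39·3 + 35·1 + 13·3 = 364
B has the highest Borda score (686).

B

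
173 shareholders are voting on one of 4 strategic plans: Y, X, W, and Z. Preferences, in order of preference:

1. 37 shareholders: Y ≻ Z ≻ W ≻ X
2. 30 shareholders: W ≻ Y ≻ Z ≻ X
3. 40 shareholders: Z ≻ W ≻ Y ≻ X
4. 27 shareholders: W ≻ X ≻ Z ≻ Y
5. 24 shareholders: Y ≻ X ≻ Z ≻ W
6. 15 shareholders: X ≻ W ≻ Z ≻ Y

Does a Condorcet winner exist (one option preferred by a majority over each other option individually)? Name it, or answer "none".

none

Checking pairwise contests:
W beats Y 112–61.
Y beats X 131–42.
Z beats W 101–72.
Y beats Z 91–82.
Every option loses at least one head-to-head, so there is no Condorcet winner.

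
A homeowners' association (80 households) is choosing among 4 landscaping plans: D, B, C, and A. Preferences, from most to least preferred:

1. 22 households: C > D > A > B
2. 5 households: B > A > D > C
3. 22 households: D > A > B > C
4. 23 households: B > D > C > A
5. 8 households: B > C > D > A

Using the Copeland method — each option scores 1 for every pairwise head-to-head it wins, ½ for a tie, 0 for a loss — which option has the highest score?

D

D: beats B, C, and A → score 3.
B: beats C; loses to D and A → score 1.
C: beats A; loses to D and B → score 1.
A: beats B; loses to D and C → score 1.
D has the best pairwise record.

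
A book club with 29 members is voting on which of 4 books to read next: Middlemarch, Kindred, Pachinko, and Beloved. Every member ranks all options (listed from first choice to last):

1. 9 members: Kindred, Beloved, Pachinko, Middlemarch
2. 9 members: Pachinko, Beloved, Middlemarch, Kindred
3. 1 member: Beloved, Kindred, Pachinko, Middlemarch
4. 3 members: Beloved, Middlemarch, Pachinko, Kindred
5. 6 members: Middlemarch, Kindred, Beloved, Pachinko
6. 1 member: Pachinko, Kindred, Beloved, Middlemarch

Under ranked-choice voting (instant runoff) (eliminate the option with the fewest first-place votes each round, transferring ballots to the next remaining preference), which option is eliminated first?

Beloved

Round 1: Middlemarch 6, Kindred 9, Pachinko 10, Beloved 4. Eliminate Beloved.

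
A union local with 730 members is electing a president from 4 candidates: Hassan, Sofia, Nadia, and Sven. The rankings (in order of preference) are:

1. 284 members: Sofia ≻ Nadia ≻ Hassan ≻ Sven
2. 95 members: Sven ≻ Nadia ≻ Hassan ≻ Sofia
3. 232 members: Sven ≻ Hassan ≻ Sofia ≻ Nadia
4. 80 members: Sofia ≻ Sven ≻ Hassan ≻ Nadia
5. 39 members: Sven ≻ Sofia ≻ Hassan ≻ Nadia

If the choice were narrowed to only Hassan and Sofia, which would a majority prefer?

Sofia

Voters preferring Hassan to Sofia: 327; preferring Sofia to Hassan: 403.
Sofia wins the head-to-head.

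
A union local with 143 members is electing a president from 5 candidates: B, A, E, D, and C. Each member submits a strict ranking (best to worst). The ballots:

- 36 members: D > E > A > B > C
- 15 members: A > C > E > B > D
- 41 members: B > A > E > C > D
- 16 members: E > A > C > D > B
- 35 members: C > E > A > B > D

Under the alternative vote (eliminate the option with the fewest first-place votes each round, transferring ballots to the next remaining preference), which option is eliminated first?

Round 1: B 41, A 15, E 16, D 36, C 35. Eliminate A.

A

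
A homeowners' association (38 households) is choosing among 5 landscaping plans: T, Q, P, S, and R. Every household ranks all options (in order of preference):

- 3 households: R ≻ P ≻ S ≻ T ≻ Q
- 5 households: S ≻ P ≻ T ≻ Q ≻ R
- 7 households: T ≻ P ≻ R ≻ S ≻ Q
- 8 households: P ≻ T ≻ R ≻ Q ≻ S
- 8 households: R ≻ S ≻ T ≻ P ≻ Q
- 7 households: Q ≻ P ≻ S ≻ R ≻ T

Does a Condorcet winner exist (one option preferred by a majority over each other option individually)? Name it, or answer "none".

P vs T: 23–15 for P.
P vs Q: 31–7 for P.
P vs S: 25–13 for P.
P vs R: 27–11 for P.
P beats every other option head-to-head.

P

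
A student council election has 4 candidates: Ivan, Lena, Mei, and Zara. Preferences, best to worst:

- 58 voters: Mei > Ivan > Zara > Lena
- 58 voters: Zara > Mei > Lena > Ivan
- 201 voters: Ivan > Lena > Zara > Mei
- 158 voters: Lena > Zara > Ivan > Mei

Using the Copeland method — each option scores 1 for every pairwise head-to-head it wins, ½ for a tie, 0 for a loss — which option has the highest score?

Ivan

Ivan: beats Lena, Mei, and Zara → score 3.
Lena: beats Mei and Zara; loses to Ivan → score 2.
Mei: loses to Ivan, Lena, and Zara → score 0.
Zara: beats Mei; loses to Ivan and Lena → score 1.
Ivan has the best pairwise record.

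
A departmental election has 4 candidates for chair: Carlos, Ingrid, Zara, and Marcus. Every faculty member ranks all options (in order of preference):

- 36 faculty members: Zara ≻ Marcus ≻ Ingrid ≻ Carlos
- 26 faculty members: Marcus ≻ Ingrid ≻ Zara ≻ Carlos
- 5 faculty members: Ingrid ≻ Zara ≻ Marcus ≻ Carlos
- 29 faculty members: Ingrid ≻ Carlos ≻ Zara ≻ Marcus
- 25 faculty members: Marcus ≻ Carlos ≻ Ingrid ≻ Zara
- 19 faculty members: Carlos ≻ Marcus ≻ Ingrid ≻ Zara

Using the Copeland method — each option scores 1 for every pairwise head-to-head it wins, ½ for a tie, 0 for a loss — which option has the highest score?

Carlos: beats Zara; loses to Ingrid and Marcus → score 1.
Ingrid: beats Carlos and Zara; loses to Marcus → score 2.
Zara: ties Marcus; loses to Carlos and Ingrid → score 0.5.
Marcus: beats Carlos and Ingrid; ties Zara → score 2.5.
Marcus has the best pairwise record.

Marcus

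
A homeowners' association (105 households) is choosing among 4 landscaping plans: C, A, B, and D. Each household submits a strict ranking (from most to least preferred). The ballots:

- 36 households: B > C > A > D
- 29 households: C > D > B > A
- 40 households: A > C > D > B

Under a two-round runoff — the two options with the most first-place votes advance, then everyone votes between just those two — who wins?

B

Round 1 first-place votes: C 29, A 40, B 36, D 0.
A and B advance.
Runoff: A is preferred to B by 40 voters; B by 65.
B wins the runoff.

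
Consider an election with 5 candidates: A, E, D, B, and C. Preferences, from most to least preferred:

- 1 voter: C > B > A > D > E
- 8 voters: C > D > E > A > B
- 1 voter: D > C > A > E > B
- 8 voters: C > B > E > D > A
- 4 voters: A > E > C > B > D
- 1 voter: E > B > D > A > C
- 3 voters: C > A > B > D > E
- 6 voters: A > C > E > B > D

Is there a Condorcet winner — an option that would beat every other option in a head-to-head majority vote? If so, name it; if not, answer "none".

C

C vs A: 21–11 for C.
C vs E: 27–5 for C.
C vs D: 30–2 for C.
C vs B: 31–1 for C.
C beats every other option head-to-head.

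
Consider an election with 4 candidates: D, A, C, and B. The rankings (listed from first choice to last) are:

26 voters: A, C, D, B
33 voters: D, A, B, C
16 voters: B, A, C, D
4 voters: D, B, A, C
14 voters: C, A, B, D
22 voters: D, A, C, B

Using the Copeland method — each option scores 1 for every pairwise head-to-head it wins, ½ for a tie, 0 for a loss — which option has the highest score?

D: beats A, C, and B → score 3.
A: beats C and B; loses to D → score 2.
C: beats B; loses to D and A → score 1.
B: loses to D, A, and C → score 0.
D has the best pairwise record.

D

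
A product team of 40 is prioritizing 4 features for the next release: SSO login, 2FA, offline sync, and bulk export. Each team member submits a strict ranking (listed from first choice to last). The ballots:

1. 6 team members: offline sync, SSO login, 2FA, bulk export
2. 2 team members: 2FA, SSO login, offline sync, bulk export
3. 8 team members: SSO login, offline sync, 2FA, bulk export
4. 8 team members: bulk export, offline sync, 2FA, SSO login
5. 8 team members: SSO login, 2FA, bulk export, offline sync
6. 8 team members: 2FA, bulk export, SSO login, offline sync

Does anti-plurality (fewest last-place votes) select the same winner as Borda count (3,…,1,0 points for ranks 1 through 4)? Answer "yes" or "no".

no

Anti-plurality — last-place votes: SSO login 8, 2FA 0, offline sync 16, bulk export 16. Winner: 2FA.
Borda — scores: SSO login 72, 2FA 68, offline sync 52, bulk export 48. Winner: SSO login.
The two methods disagree.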